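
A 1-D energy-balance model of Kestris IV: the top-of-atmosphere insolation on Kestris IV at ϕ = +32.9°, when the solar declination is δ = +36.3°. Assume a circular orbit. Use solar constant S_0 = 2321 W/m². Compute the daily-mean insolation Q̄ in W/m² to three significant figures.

Q̄ ≈ 931 W/m²

cos h₀ = −tan(+32.9°) tan(+36.300°) = -0.4752, h₀ = 2.0660 rad.
Bracket: h₀ sin ϕ sin δ + cos ϕ cos δ sin h₀ = 2.0660×0.54317×0.59201 + 0.83962×0.80593×0.87987 = 0.664347 + 0.595386 = 1.259733.
Q̄ = (S_0/π) × [bracket] = (2321/π) × 1.259733 = 930.7 W/m².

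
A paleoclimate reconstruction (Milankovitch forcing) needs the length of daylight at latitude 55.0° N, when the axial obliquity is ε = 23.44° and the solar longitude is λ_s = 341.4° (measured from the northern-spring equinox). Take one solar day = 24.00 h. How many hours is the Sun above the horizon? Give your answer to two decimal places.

10.60 h

Solar declination: sin δ = sin ε · sin λ_s = sin 23.44° × sin 341.4° = -0.12688, so δ = -7.289°.
cos H₀ = −tan φ · tan δ = −tan(+55.0°) × tan(-7.289°) = 0.1827, so H₀ = 1.3871 rad = 79.47°.
Daylight = 2H₀/(2π) × 24.00 h = (1.3871/π) × 24.00 = 10.60 h.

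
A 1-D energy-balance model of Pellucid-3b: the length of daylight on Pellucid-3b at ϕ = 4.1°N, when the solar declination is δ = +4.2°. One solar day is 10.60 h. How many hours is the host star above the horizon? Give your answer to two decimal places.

5.32 h

cos h₀ = −tan ϕ · tan δ = −tan(+4.1°) × tan(+4.200°) = -0.0053, so h₀ = 1.5761 rad = 90.30°.
Daylight = 2h₀/(2π) × 10.60 h = (1.5761/π) × 10.60 = 5.32 h.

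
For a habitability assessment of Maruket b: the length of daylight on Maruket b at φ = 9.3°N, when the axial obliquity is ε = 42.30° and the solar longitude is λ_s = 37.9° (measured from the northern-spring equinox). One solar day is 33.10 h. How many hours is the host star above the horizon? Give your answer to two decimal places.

17.33 h

Solar declination: sin δ = sin ε · sin λ_s = sin 42.30° × sin 37.9° = 0.41342, so δ = +24.420°.
cos H₀ = −tan φ · tan δ = −tan(+9.3°) × tan(+24.420°) = -0.0744, so H₀ = 1.6452 rad = 94.26°.
Daylight = 2H₀/(2π) × 33.10 h = (1.6452/π) × 33.10 = 17.33 h.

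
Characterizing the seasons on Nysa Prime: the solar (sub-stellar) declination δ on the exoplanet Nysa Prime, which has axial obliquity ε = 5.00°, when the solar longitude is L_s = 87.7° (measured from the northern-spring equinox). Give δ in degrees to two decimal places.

sin δ = sin ε · sin L_s = sin 5.00° × sin 87.7° = 0.087086.
δ = arcsin(0.087086) = +5.00°.

δ = +5.00°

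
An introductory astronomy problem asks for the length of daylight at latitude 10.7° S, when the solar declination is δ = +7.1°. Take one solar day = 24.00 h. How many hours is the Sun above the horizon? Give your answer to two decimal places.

cos H₀ = −tan φ · tan δ = −tan(-10.7°) × tan(+7.100°) = 0.0235, so H₀ = 1.5473 rad = 88.65°.
Daylight = 2H₀/(2π) × 24.00 h = (1.5473/π) × 24.00 = 11.82 h.

11.82 h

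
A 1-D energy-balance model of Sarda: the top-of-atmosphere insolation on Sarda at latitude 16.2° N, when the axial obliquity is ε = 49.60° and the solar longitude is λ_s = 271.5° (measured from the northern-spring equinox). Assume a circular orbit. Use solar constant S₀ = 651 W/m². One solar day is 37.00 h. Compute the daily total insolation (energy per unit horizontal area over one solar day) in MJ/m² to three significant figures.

8.99 MJ/m²

Solar declination: sin δ = sin ε · sin λ_s = sin 49.60° × sin 271.5° = -0.76128, so δ = -49.577°.
cos H₀ = −tan(+16.2°) tan(-49.577°) = 0.3411, H₀ = 1.2227 rad.
Bracket: H₀ sin φ sin δ + cos φ cos δ sin H₀ = 1.2227×0.27899×-0.76128 + 0.96029×0.64843×0.94003 = -0.259689 + 0.585339 = 0.325650.
Q̄ = (S₀/π) × [bracket] = (651/π) × 0.325650 = 67.481 W/m².
Daily total = Q̄ × 37.00 h × 3600 s/h = 67.481 × 37.00 × 3600 / 10⁶ = 8.988 MJ/m².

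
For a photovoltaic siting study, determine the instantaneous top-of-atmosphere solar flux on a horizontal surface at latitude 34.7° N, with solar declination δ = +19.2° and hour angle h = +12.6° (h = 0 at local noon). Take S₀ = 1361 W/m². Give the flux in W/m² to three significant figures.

1.29e+03 W/m²

cos θ_z = sin φ sin δ + cos φ cos δ cos h = 0.187217 + 0.757715 = 0.944932.
Flux = S₀ · cos θ_z = 1361 × 0.944932 = 1286 W/m².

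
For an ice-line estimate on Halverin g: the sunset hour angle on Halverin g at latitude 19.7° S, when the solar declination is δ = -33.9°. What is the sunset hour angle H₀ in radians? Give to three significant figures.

H₀ = 1.81 rad

cos H₀ = −tan φ · tan δ = −tan(-19.7°) × tan(-33.900°) = -0.2406, so H₀ = 1.8138 rad = 103.92°.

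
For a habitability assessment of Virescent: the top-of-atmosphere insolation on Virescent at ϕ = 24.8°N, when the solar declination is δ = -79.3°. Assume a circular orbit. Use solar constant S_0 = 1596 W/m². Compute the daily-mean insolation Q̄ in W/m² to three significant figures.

cos h₀ = −tan(+24.8°) tan(-79.300°) = 2.4454 ≥ 1 ⇒ polar night, h₀ = 0 and Q̄ = 0.

Q̄ ≈ 0.00 W/m²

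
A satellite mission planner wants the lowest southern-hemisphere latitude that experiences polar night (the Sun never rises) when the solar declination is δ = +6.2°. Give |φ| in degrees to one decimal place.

|φ| = 83.8°

Polar night requires cos H₀ = −tan φ tan δ ≥ 1, i.e. tan φ tan δ ≤ −1.
The boundary is |tan φ| · |tan δ| = 1, so |φ| = 90° − |δ| = 90° − 6.2° = 83.8° in the southern hemisphere.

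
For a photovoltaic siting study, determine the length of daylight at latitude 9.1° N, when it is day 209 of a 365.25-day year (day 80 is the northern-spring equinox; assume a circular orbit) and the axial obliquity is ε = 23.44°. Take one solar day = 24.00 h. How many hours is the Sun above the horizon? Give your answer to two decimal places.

Solar longitude: λ_s = 360° × (209 − 80)/365.25 = 127.146°.
sin δ = sin 23.44° × sin 127.146° = 0.31708, so δ = +18.486°.
cos H₀ = −tan φ · tan δ = −tan(+9.1°) × tan(+18.486°) = -0.0536, so H₀ = 1.6244 rad = 93.07°.
Daylight = 2H₀/(2π) × 24.00 h = (1.6244/π) × 24.00 = 12.41 h.

12.41 h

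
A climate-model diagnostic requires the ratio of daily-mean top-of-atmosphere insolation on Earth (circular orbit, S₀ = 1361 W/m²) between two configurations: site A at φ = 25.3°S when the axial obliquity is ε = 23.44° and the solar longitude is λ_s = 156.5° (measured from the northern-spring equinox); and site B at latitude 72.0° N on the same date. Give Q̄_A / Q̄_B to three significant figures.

Q̄_A / Q̄_B ≈ 1.36

— Configuration A (φ=-25.3°):
Solar declination: sin δ = sin ε · sin λ_s = sin 23.44° × sin 156.5° = 0.15862, so δ = +9.127°.
cos H₀ = −tan(-25.3°) tan(+9.127°) = 0.0759, H₀ = 1.4948 rad.
Bracket: H₀ sin φ sin δ + cos φ cos δ sin H₀ = 1.4948×-0.42736×0.15862 + 0.90408×0.98734×0.99711 = -0.101329 + 0.890055 = 0.788726.
Q̄ = (S₀/π) × [bracket] = (1361/π) × 0.788726 = 341.69 W/m².
— Configuration B (φ=+72.0°):
cos H₀ = −tan(+72.0°) tan(+9.127°) = -0.4944, H₀ = 2.0880 rad.
Bracket: H₀ sin φ sin δ + cos φ cos δ sin H₀ = 2.0880×0.95106×0.15862 + 0.30902×0.98734×0.86921 = 0.314990 + 0.265203 = 0.580193.
Q̄ = (S₀/π) × [bracket] = (1361/π) × 0.580193 = 251.35 W/m².
Ratio Q̄_A / Q̄_B = 341.69 / 251.35 = 1.359.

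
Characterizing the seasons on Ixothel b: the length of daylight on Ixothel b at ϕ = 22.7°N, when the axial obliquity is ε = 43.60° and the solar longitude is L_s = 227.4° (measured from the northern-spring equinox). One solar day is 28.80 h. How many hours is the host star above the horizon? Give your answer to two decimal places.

Solar declination: sin δ = sin ε · sin L_s = sin 43.60° × sin 227.4° = -0.50763, so δ = -30.506°.
cos h₀ = −tan ϕ · tan δ = −tan(+22.7°) × tan(-30.506°) = 0.2465, so h₀ = 1.3218 rad = 75.73°.
Daylight = 2h₀/(2π) × 28.80 h = (1.3218/π) × 28.80 = 12.12 h.

12.12 h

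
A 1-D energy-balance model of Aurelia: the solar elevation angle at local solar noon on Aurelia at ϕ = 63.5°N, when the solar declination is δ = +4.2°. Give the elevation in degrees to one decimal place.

At local noon the hour angle is zero, so the zenith angle equals |ϕ − δ| = |+63.5° − (+4.200°)| = 59.300°.
Elevation = 90° − 59.300° = 30.7°.

30.7°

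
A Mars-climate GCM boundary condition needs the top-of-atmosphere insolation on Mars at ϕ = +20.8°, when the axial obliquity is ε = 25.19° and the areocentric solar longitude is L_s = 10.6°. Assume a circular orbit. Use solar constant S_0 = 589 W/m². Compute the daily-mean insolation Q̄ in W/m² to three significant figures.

sin δ = sin 25.19° × sin 10.6° = 0.07829, so δ = +4.490°.
cos h₀ = −tan(+20.8°) tan(+4.490°) = -0.0298, h₀ = 1.6006 rad.
Bracket: h₀ sin ϕ sin δ + cos ϕ cos δ sin h₀ = 1.6006×0.35511×0.07829 + 0.93483×0.99693×0.99955 = 0.044499 + 0.931541 = 0.976040.
Q̄ = (S_0/π) × [bracket] = (589/π) × 0.976040 = 183.0 W/m².

Q̄ ≈ 183 W/m²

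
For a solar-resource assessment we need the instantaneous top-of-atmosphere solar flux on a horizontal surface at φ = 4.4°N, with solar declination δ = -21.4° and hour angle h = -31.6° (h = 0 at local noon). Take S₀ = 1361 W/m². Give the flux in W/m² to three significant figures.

1.04e+03 W/m²

cos θ_z = sin φ sin δ + cos φ cos δ cos h = -0.027993 + 0.790668 = 0.762675.
Flux = S₀ · cos θ_z = 1361 × 0.762675 = 1038 W/m².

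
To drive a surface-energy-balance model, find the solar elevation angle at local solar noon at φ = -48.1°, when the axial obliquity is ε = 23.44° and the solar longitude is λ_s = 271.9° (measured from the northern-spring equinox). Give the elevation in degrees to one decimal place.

65.3°

Solar declination: sin δ = sin ε · sin λ_s = sin 23.44° × sin 271.9° = -0.39757, so δ = -23.426°.
At local noon the hour angle is zero, so the zenith angle equals |φ − δ| = |-48.1° − (-23.426°)| = 24.674°.
Elevation = 90° − 24.674° = 65.3°.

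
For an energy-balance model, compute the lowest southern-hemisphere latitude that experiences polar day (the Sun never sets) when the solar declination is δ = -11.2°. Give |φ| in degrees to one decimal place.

Polar day requires cos H₀ = −tan φ tan δ ≤ −1, i.e. tan φ tan δ ≥ 1.
The boundary is |tan φ| · |tan δ| = 1, so |φ| = 90° − |δ| = 90° − 11.2° = 78.8° in the southern hemisphere.

|φ| = 78.8°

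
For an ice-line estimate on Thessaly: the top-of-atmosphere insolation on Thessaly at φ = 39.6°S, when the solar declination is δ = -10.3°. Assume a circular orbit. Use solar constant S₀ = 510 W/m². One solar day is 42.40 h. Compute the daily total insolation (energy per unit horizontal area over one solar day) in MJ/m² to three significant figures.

23.4 MJ/m²

cos H₀ = −tan(-39.6°) tan(-10.300°) = -0.1503, H₀ = 1.7217 rad.
Bracket: H₀ sin φ sin δ + cos φ cos δ sin H₀ = 1.7217×-0.63742×-0.17880 + 0.77051×0.98389×0.98863 = 0.196223 + 0.749478 = 0.945701.
Q̄ = (S₀/π) × [bracket] = (510/π) × 0.945701 = 153.52 W/m².
Daily total = Q̄ × 42.40 h × 3600 s/h = 153.52 × 42.40 × 3600 / 10⁶ = 23.43 MJ/m².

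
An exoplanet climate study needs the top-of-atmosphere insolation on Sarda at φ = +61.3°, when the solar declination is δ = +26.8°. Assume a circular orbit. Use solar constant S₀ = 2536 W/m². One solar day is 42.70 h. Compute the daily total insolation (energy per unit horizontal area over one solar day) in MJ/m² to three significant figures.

cos H₀ = −tan(+61.3°) tan(+26.800°) = -0.9227, H₀ = 2.7457 rad.
Bracket: H₀ sin φ sin δ + cos φ cos δ sin H₀ = 2.7457×0.87715×0.45088 + 0.48022×0.89259×0.38564 = 1.085895 + 0.165301 = 1.251196.
Q̄ = (S₀/π) × [bracket] = (2536/π) × 1.251196 = 1010.0 W/m².
Daily total = Q̄ × 42.70 h × 3600 s/h = 1010.0 × 42.70 × 3600 / 10⁶ = 155.3 MJ/m².

155 MJ/m²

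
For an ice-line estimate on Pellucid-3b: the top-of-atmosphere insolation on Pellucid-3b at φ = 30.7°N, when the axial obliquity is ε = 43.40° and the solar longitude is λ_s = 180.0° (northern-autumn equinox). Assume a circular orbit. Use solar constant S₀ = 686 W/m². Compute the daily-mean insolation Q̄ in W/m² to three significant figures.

Solar declination: sin δ = sin ε · sin λ_s = sin 43.40° × sin 180.0° = 0.00000, so δ = +0.000°.
cos H₀ = −tan(+30.7°) tan(+0.000°) = -0.0000, H₀ = 1.5708 rad.
Bracket: H₀ sin φ sin δ + cos φ cos δ sin H₀ = 1.5708×0.51054×0.00000 + 0.85985×1.00000×1.00000 = 0.000000 + 0.859850 = 0.859850.
Q̄ = (S₀/π) × [bracket] = (686/π) × 0.859850 = 187.8 W/m².

Q̄ ≈ 188 W/m²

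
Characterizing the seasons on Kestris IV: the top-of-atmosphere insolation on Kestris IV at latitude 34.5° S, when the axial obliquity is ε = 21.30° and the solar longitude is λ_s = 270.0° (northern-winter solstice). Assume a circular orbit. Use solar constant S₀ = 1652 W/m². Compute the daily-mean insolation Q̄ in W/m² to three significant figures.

Solar declination: sin δ = sin ε · sin λ_s = sin 21.30° × sin 270.0° = -0.36325, so δ = -21.300°.
cos H₀ = −tan(-34.5°) tan(-21.300°) = -0.2680, H₀ = 1.8421 rad.
Bracket: H₀ sin φ sin δ + cos φ cos δ sin H₀ = 1.8421×-0.56641×-0.36325 + 0.82413×0.93169×0.96343 = 0.379009 + 0.739754 = 1.118763.
Q̄ = (S₀/π) × [bracket] = (1652/π) × 1.118763 = 588.3 W/m².

Q̄ ≈ 588 W/m²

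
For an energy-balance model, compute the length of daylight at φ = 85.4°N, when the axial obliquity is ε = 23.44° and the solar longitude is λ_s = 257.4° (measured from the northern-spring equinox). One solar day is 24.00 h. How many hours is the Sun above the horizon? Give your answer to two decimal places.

0.00 h

Solar declination: sin δ = sin ε · sin λ_s = sin 23.44° × sin 257.4° = -0.38821, so δ = -22.843°.
cos H₀ = −tan φ · tan δ = 5.2356 ≥ 1, so the Sun never rises (polar night) and H₀ = 0.
Daylight = 2H₀/(2π) × 24.00 h = (0.0000/π) × 24.00 = 0.00 h.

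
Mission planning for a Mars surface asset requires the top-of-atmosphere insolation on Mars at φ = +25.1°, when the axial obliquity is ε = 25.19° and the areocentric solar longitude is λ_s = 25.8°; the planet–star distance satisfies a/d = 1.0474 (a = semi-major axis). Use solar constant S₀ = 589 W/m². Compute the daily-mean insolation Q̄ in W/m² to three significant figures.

Q̄ ≈ 209 W/m²

sin δ = sin 25.19° × sin 25.8° = 0.18524, so δ = +10.675°.
cos H₀ = −tan(+25.1°) tan(+10.675°) = -0.0883, H₀ = 1.6592 rad.
Bracket: H₀ sin φ sin δ + cos φ cos δ sin H₀ = 1.6592×0.42420×0.18524 + 0.90557×0.98269×0.99609 = 0.130378 + 0.886415 = 1.016793.
Inverse-square distance factor (a/d)² = 1.0474² = 1.097047.
Q̄ = (S₀/π) × 1.097047 × [bracket] = (589/π) × 1.097047 × 1.016793 = 209.1 W/m².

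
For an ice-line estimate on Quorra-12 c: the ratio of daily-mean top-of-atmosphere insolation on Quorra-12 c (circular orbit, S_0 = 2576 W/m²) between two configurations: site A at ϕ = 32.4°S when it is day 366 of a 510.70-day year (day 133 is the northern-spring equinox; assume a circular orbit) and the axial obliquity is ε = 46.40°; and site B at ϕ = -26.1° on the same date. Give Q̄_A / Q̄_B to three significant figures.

— Configuration A (ϕ=-32.4°):
Solar longitude: L_s = 360° × (366 − 133)/510.70 = 164.245°.
sin δ = sin 46.40° × sin 164.245° = 0.19663, so δ = +11.340°.
cos h₀ = −tan(-32.4°) tan(+11.340°) = 0.1273, h₀ = 1.4432 rad.
Bracket: h₀ sin ϕ sin δ + cos ϕ cos δ sin h₀ = 1.4432×-0.53583×0.19663 + 0.84433×0.98048×0.99187 = -0.152056 + 0.821118 = 0.669062.
Q̄ = (S_0/π) × [bracket] = (2576/π) × 0.669062 = 548.61 W/m².
— Configuration B (ϕ=-26.1°):
cos h₀ = −tan(-26.1°) tan(+11.340°) = 0.0982, h₀ = 1.4724 rad.
Bracket: h₀ sin ϕ sin δ + cos ϕ cos δ sin h₀ = 1.4724×-0.43994×0.19663 + 0.89803×0.98048×0.99516 = -0.127371 + 0.876239 = 0.748868.
Q̄ = (S_0/π) × [bracket] = (2576/π) × 0.748868 = 614.05 W/m².
Ratio Q̄_A / Q̄_B = 548.61 / 614.05 = 0.8934.

Q̄_A / Q̄_B ≈ 0.893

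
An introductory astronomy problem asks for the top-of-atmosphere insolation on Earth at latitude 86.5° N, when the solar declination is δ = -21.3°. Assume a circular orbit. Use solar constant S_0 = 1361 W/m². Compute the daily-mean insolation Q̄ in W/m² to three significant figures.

Q̄ ≈ 0.00 W/m²

cos h₀ = −tan(+86.5°) tan(-21.300°) = 6.3745 ≥ 1 ⇒ polar night, h₀ = 0 and Q̄ = 0.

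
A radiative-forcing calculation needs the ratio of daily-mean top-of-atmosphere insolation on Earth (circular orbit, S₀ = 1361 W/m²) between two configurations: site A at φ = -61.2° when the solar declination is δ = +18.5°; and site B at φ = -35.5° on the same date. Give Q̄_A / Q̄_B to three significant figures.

Q̄_A / Q̄_B ≈ 0.213

— Configuration A (φ=-61.2°):
cos H₀ = −tan(-61.2°) tan(+18.500°) = 0.6086, H₀ = 0.9165 rad.
Bracket: H₀ sin φ sin δ + cos φ cos δ sin H₀ = 0.9165×-0.87631×0.31730 + 0.48175×0.94832×0.79346 = -0.254836 + 0.362495 = 0.107659.
Q̄ = (S₀/π) × [bracket] = (1361/π) × 0.107659 = 46.640 W/m².
— Configuration B (φ=-35.5°):
cos H₀ = −tan(-35.5°) tan(+18.500°) = 0.2387, H₀ = 1.3298 rad.
Bracket: H₀ sin φ sin δ + cos φ cos δ sin H₀ = 1.3298×-0.58070×0.31730 + 0.81412×0.94832×0.97110 = -0.245024 + 0.749734 = 0.504710.
Q̄ = (S₀/π) × [bracket] = (1361/π) × 0.504710 = 218.65 W/m².
Ratio Q̄_A / Q̄_B = 46.640 / 218.65 = 0.2133.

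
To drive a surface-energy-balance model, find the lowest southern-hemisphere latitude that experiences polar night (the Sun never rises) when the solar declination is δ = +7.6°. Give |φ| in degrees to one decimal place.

Polar night requires cos H₀ = −tan φ tan δ ≥ 1, i.e. tan φ tan δ ≤ −1.
The boundary is |tan φ| · |tan δ| = 1, so |φ| = 90° − |δ| = 90° − 7.6° = 82.4° in the southern hemisphere.

|φ| = 82.4°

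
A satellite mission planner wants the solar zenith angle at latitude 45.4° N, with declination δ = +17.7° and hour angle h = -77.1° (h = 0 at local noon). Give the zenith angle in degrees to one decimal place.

θ_z = 68.5°

cos θ_z = sin φ sin δ + cos φ cos δ cos h = 0.216479 + 0.149335 = 0.365814.
θ_z = arccos(0.365814) = 68.5°.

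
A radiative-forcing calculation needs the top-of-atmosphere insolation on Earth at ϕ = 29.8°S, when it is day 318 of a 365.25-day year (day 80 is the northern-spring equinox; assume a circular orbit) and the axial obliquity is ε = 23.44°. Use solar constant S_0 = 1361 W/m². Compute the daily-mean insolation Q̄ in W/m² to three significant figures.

Q̄ ≈ 472 W/m²

Solar longitude: L_s = 360° × (318 − 80)/365.25 = 234.579°.
sin δ = sin 23.44° × sin 234.579° = -0.32416, so δ = -18.915°.
cos h₀ = −tan(-29.8°) tan(-18.915°) = -0.1962, h₀ = 1.7683 rad.
Bracket: h₀ sin ϕ sin δ + cos ϕ cos δ sin h₀ = 1.7683×-0.49697×-0.32416 + 0.86777×0.94600×0.98055 = 0.284869 + 0.804944 = 1.089813.
Q̄ = (S_0/π) × [bracket] = (1361/π) × 1.089813 = 472.1 W/m².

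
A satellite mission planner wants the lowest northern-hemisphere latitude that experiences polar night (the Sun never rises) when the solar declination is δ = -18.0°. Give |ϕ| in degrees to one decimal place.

Polar night requires cos h₀ = −tan ϕ tan δ ≥ 1, i.e. tan ϕ tan δ ≤ −1.
The boundary is |tan ϕ| · |tan δ| = 1, so |ϕ| = 90° − |δ| = 90° − 18.0° = 72.0° in the northern hemisphere.

|ϕ| = 72.0°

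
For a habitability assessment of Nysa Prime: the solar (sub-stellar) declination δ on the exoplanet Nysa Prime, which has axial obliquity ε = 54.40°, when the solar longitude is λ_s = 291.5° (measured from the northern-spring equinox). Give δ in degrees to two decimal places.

δ = -49.16°

sin δ = sin ε · sin λ_s = sin 54.40° × sin 291.5° = -0.756523.
δ = arcsin(-0.756523) = -49.16°.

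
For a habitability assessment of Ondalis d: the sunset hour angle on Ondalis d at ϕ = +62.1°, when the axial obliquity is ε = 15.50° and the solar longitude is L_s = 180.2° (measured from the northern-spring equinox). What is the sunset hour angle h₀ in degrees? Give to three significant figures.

Solar declination: sin δ = sin ε · sin L_s = sin 15.50° × sin 180.2° = -0.00093, so δ = -0.053°.
cos h₀ = −tan ϕ · tan δ = −tan(+62.1°) × tan(-0.053°) = 0.0018, so h₀ = 1.5690 rad = 89.90°.

h₀ = 89.9°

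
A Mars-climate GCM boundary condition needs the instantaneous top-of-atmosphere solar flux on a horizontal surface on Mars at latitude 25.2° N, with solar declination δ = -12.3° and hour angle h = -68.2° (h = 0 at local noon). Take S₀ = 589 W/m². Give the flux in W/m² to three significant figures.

140 W/m²

cos θ_z = sin φ sin δ + cos φ cos δ cos h = -0.090704 + 0.328310 = 0.237606.
Flux = S₀ · cos θ_z = 589 × 0.237606 = 139.9 W/m².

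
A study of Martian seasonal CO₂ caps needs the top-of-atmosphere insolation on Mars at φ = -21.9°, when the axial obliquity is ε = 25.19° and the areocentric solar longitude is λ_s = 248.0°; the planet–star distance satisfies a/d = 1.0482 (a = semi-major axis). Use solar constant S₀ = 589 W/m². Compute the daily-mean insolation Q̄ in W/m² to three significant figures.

Q̄ ≈ 226 W/m²

sin δ = sin 25.19° × sin 248.0° = -0.39463, so δ = -23.243°.
cos H₀ = −tan(-21.9°) tan(-23.243°) = -0.1727, H₀ = 1.7443 rad.
Bracket: H₀ sin φ sin δ + cos φ cos δ sin H₀ = 1.7443×-0.37299×-0.39463 + 0.92784×0.91884×0.98498 = 0.256749 + 0.839731 = 1.096480.
Inverse-square distance factor (a/d)² = 1.0482² = 1.098723.
Q̄ = (S₀/π) × 1.098723 × [bracket] = (589/π) × 1.098723 × 1.096480 = 225.9 W/m².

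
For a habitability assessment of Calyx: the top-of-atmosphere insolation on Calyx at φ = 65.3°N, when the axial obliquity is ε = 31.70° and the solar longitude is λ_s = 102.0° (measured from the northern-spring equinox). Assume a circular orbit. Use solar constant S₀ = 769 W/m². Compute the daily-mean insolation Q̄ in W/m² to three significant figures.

Q̄ ≈ 359 W/m²

Solar declination: sin δ = sin ε · sin λ_s = sin 31.70° × sin 102.0° = 0.51399, so δ = +30.930°.
cos H₀ = −tan(+65.3°) tan(+30.930°) = -1.3027 ≤ −1 ⇒ polar day, H₀ = π.
Bracket: H₀ sin φ sin δ + cos φ cos δ sin H₀ = 3.1416×0.90851×0.51399 + 0.41787×0.85780×0.00000 = 1.467017 + 0.000000 = 1.467017.
Q̄ = (S₀/π) × [bracket] = (769/π) × 1.467017 = 359.1 W/m².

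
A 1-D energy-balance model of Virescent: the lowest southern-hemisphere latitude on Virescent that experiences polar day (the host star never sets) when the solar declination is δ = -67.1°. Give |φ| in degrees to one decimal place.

|φ| = 22.9°

Polar day requires cos H₀ = −tan φ tan δ ≤ −1, i.e. tan φ tan δ ≥ 1.
The boundary is |tan φ| · |tan δ| = 1, so |φ| = 90° − |δ| = 90° − 67.1° = 22.9° in the southern hemisphere.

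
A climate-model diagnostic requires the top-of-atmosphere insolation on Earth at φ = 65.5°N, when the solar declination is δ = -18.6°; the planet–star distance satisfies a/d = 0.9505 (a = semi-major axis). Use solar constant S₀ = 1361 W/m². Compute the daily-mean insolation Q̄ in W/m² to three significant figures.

Q̄ ≈ 19.7 W/m²

cos H₀ = −tan(+65.5°) tan(-18.600°) = 0.7385, H₀ = 0.7400 rad.
Bracket: H₀ sin φ sin δ + cos φ cos δ sin H₀ = 0.7400×0.90996×-0.31896 + 0.41469×0.94777×0.67429 = -0.214778 + 0.265017 = 0.050239.
Inverse-square distance factor (a/d)² = 0.9505² = 0.903450.
Q̄ = (S₀/π) × 0.903450 × [bracket] = (1361/π) × 0.903450 × 0.050239 = 19.66 W/m².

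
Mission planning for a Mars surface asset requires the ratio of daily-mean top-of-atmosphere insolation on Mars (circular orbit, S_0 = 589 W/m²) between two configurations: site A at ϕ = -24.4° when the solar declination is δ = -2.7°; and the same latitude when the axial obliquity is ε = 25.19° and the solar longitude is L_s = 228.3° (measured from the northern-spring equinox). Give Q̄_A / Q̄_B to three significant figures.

Q̄_A / Q̄_B ≈ 0.871

— Configuration A (ϕ=-24.4°):
cos h₀ = −tan(-24.4°) tan(-2.700°) = -0.0214, h₀ = 1.5922 rad.
Bracket: h₀ sin ϕ sin δ + cos ϕ cos δ sin h₀ = 1.5922×-0.41310×-0.04711 + 0.91068×0.99889×0.99977 = 0.030986 + 0.909460 = 0.940446.
Q̄ = (S_0/π) × [bracket] = (589/π) × 0.940446 = 176.32 W/m².
— Configuration B (ϕ=-24.4°):
Solar declination: sin δ = sin ε · sin L_s = sin 25.19° × sin 228.3° = -0.31779, so δ = -18.529°.
cos h₀ = −tan(-24.4°) tan(-18.529°) = -0.1520, h₀ = 1.7234 rad.
Bracket: h₀ sin ϕ sin δ + cos ϕ cos δ sin h₀ = 1.7234×-0.41310×-0.31779 + 0.91068×0.94816×0.98838 = 0.226246 + 0.853437 = 1.079683.
Q̄ = (S_0/π) × [bracket] = (589/π) × 1.079683 = 202.42 W/m².
Ratio Q̄_A / Q̄_B = 176.32 / 202.42 = 0.8711.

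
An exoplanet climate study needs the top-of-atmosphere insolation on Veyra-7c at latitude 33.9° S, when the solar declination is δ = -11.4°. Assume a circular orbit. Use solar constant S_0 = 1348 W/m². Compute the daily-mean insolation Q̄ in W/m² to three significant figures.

Q̄ ≈ 427 W/m²

cos h₀ = −tan(-33.9°) tan(-11.400°) = -0.1355, h₀ = 1.7067 rad.
Bracket: h₀ sin ϕ sin δ + cos ϕ cos δ sin h₀ = 1.7067×-0.55775×-0.19766 + 0.83001×0.98027×0.99078 = 0.188155 + 0.806132 = 0.994287.
Q̄ = (S_0/π) × [bracket] = (1348/π) × 0.994287 = 426.6 W/m².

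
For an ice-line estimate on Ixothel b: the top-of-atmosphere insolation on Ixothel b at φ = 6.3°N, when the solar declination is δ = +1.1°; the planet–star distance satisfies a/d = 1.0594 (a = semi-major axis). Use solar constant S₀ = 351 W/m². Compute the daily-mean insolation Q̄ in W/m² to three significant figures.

Q̄ ≈ 125 W/m²

cos H₀ = −tan(+6.3°) tan(+1.100°) = -0.0021, H₀ = 1.5729 rad.
Bracket: H₀ sin φ sin δ + cos φ cos δ sin H₀ = 1.5729×0.10973×0.01920 + 0.99396×0.99982×1.00000 = 0.003314 + 0.993781 = 0.997095.
Inverse-square distance factor (a/d)² = 1.0594² = 1.122328.
Q̄ = (S₀/π) × 1.122328 × [bracket] = (351/π) × 1.122328 × 0.997095 = 125.0 W/m².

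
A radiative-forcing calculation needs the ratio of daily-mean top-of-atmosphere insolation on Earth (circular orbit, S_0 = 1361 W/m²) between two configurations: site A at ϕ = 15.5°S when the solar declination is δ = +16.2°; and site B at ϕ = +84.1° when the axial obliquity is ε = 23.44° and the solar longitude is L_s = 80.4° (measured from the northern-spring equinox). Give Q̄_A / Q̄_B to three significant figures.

— Configuration A (ϕ=-15.5°):
cos h₀ = −tan(-15.5°) tan(+16.200°) = 0.0806, h₀ = 1.4901 rad.
Bracket: h₀ sin ϕ sin δ + cos ϕ cos δ sin h₀ = 1.4901×-0.26724×0.27899 + 0.96363×0.96029×0.99675 = -0.111098 + 0.922357 = 0.811259.
Q̄ = (S_0/π) × [bracket] = (1361/π) × 0.811259 = 351.45 W/m².
— Configuration B (ϕ=+84.1°):
Solar declination: sin δ = sin ε · sin L_s = sin 23.44° × sin 80.4° = 0.39222, so δ = +23.093°.
cos h₀ = −tan(+84.1°) tan(+23.093°) = -4.1260 ≤ −1 ⇒ polar day, h₀ = π.
Bracket: h₀ sin ϕ sin δ + cos ϕ cos δ sin h₀ = 3.1416×0.99470×0.39222 + 0.10279×0.91987×0.00000 = 1.225668 + 0.000000 = 1.225668.
Q̄ = (S_0/π) × [bracket] = (1361/π) × 1.225668 = 530.98 W/m².
Ratio Q̄_A / Q̄_B = 351.45 / 530.98 = 0.6619.

Q̄_A / Q̄_B ≈ 0.662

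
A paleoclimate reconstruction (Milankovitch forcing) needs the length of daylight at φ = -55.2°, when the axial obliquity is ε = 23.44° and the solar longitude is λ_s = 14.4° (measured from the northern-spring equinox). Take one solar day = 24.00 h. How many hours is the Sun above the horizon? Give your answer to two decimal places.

Solar declination: sin δ = sin ε · sin λ_s = sin 23.44° × sin 14.4° = 0.09893, so δ = +5.677°.
cos H₀ = −tan φ · tan δ = −tan(-55.2°) × tan(+5.677°) = 0.1430, so H₀ = 1.4273 rad = 81.78°.
Daylight = 2H₀/(2π) × 24.00 h = (1.4273/π) × 24.00 = 10.90 h.

10.90 h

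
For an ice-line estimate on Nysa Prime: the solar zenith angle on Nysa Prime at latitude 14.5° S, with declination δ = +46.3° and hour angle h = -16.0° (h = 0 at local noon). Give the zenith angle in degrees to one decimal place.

θ_z = 62.5°

cos θ_z = sin φ sin δ + cos φ cos δ cos h = -0.181017 + 0.642965 = 0.461948.
θ_z = arccos(0.461948) = 62.5°.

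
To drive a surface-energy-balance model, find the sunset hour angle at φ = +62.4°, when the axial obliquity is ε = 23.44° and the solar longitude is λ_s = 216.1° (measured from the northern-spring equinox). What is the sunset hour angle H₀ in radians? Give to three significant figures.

Solar declination: sin δ = sin ε · sin λ_s = sin 23.44° × sin 216.1° = -0.23438, so δ = -13.555°.
cos H₀ = −tan φ · tan δ = −tan(+62.4°) × tan(-13.555°) = 0.4612, so H₀ = 1.0915 rad = 62.54°.

H₀ = 1.09 rad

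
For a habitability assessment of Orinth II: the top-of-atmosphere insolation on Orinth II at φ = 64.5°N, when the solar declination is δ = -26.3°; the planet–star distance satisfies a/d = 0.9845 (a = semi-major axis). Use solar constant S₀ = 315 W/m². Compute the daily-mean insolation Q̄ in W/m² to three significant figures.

Q̄ ≈ 0.00 W/m²

cos H₀ = −tan(+64.5°) tan(-26.300°) = 1.0362 ≥ 1 ⇒ polar night, H₀ = 0 and Q̄ = 0.
Inverse-square distance factor (a/d)² = 0.9845² = 0.969240.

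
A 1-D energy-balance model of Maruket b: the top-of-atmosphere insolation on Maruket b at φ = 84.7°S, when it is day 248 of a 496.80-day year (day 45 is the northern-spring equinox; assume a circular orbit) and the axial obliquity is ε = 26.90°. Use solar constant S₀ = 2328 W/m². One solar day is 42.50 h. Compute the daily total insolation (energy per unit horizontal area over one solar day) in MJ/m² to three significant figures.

0.00 MJ/m²

Solar longitude: λ_s = 360° × (248 − 45)/496.80 = 147.101°.
sin δ = sin 26.90° × sin 147.101° = 0.24574, so δ = +14.226°.
cos H₀ = −tan(-84.7°) tan(+14.226°) = 2.7328 ≥ 1 ⇒ polar night, H₀ = 0 and Q̄ = 0.
Daily total = Q̄ × 42.50 h × 3600 s/h = 0.00 MJ/m².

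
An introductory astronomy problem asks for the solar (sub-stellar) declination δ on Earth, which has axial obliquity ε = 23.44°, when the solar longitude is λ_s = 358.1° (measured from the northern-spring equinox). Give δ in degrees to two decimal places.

sin δ = sin ε · sin λ_s = sin 23.44° × sin 358.1° = -0.013189.
δ = arcsin(-0.013189) = -0.76°.

δ = -0.76°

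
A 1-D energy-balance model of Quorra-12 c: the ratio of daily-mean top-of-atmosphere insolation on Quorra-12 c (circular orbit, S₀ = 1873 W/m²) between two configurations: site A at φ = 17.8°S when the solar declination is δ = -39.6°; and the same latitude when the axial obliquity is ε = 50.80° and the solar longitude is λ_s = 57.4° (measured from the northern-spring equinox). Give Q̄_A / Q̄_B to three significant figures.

— Configuration A (φ=-17.8°):
cos H₀ = −tan(-17.8°) tan(-39.600°) = -0.2656, H₀ = 1.8396 rad.
Bracket: H₀ sin φ sin δ + cos φ cos δ sin H₀ = 1.8396×-0.30570×-0.63742 + 0.95213×0.77051×0.96408 = 0.358463 + 0.707274 = 1.065737.
Q̄ = (S₀/π) × [bracket] = (1873/π) × 1.065737 = 635.39 W/m².
— Configuration B (φ=-17.8°):
Solar declination: sin δ = sin ε · sin λ_s = sin 50.80° × sin 57.4° = 0.65285, so δ = +40.757°.
cos H₀ = −tan(-17.8°) tan(+40.757°) = 0.2767, H₀ = 1.2904 rad.
Bracket: H₀ sin φ sin δ + cos φ cos δ sin H₀ = 1.2904×-0.30570×0.65285 + 0.95213×0.75748×0.96095 = -0.257533 + 0.693056 = 0.435523.
Q̄ = (S₀/π) × [bracket] = (1873/π) × 0.435523 = 259.66 W/m².
Ratio Q̄_A / Q̄_B = 635.39 / 259.66 = 2.447.

Q̄_A / Q̄_B ≈ 2.45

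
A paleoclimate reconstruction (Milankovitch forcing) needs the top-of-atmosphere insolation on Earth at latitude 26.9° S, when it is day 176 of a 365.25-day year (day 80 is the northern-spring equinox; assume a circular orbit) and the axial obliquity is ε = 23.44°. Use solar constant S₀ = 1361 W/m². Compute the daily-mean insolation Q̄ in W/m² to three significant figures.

Q̄ ≈ 241 W/m²

Solar longitude: λ_s = 360° × (176 − 80)/365.25 = 94.620°.
sin δ = sin 23.44° × sin 94.620° = 0.39650, so δ = +23.359°.
cos H₀ = −tan(-26.9°) tan(+23.359°) = 0.2191, H₀ = 1.3499 rad.
Bracket: H₀ sin φ sin δ + cos φ cos δ sin H₀ = 1.3499×-0.45243×0.39650 + 0.89180×0.91804×0.97570 = -0.242157 + 0.798813 = 0.556656.
Q̄ = (S₀/π) × [bracket] = (1361/π) × 0.556656 = 241.2 W/m².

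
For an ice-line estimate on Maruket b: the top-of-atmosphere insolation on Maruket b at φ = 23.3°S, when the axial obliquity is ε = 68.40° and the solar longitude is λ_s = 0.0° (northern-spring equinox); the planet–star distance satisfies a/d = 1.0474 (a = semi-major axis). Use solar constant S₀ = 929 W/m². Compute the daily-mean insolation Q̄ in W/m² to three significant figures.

Solar declination: sin δ = sin ε · sin λ_s = sin 68.40° × sin 0.0° = 0.00000, so δ = +0.000°.
cos H₀ = −tan(-23.3°) tan(+0.000°) = 0.0000, H₀ = 1.5708 rad.
Bracket: H₀ sin φ sin δ + cos φ cos δ sin H₀ = 1.5708×-0.39555×0.00000 + 0.91845×1.00000×1.00000 = -0.000000 + 0.918450 = 0.918450.
Inverse-square distance factor (a/d)² = 1.0474² = 1.097047.
Q̄ = (S₀/π) × 1.097047 × [bracket] = (929/π) × 1.097047 × 0.918450 = 298.0 W/m².

Q̄ ≈ 298 W/m²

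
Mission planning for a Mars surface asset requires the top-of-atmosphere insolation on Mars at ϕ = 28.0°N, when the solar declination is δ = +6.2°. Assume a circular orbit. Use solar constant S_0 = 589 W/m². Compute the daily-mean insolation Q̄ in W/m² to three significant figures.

cos h₀ = −tan(+28.0°) tan(+6.200°) = -0.0578, h₀ = 1.6286 rad.
Bracket: h₀ sin ϕ sin δ + cos ϕ cos δ sin h₀ = 1.6286×0.46947×0.10800 + 0.88295×0.99415×0.99833 = 0.082575 + 0.876319 = 0.958894.
Q̄ = (S_0/π) × [bracket] = (589/π) × 0.958894 = 179.8 W/m².

Q̄ ≈ 180 W/m²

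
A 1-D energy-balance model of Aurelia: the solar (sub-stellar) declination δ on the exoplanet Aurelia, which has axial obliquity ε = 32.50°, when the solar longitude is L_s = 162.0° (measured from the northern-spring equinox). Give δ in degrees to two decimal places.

δ = +9.56°

sin δ = sin ε · sin L_s = sin 32.50° × sin 162.0° = 0.166035.
δ = arcsin(0.166035) = +9.56°.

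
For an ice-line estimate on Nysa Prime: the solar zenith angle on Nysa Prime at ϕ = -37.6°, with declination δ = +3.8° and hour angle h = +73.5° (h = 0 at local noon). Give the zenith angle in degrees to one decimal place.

θ_z = 79.4°

cos θ_z = sin ϕ sin δ + cos ϕ cos δ cos h = -0.040437 + 0.224528 = 0.184091.
θ_z = arccos(0.184091) = 79.4°.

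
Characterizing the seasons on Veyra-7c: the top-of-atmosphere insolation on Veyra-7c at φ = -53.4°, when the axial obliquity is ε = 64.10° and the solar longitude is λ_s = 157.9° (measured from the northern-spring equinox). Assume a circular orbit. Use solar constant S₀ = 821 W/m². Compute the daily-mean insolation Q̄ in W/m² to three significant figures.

Q̄ ≈ 52.6 W/m²

Solar declination: sin δ = sin ε · sin λ_s = sin 64.10° × sin 157.9° = 0.33844, so δ = +19.782°.
cos H₀ = −tan(-53.4°) tan(+19.782°) = 0.4843, H₀ = 1.0653 rad.
Bracket: H₀ sin φ sin δ + cos φ cos δ sin H₀ = 1.0653×-0.80282×0.33844 + 0.59622×0.94099×0.87491 = -0.289449 + 0.490857 = 0.201408.
Q̄ = (S₀/π) × [bracket] = (821/π) × 0.201408 = 52.63 W/m².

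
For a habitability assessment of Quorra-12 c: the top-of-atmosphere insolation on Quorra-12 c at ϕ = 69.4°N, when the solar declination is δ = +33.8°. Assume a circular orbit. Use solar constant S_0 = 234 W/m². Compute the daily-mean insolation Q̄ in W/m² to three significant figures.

cos h₀ = −tan(+69.4°) tan(+33.800°) = -1.7810 ≤ −1 ⇒ polar day, h₀ = π.
Bracket: h₀ sin ϕ sin δ + cos ϕ cos δ sin h₀ = 3.1416×0.93606×0.55630 + 0.35184×0.83098×0.00000 = 1.635926 + 0.000000 = 1.635926.
Q̄ = (S_0/π) × [bracket] = (234/π) × 1.635926 = 121.9 W/m².

Q̄ ≈ 122 W/m²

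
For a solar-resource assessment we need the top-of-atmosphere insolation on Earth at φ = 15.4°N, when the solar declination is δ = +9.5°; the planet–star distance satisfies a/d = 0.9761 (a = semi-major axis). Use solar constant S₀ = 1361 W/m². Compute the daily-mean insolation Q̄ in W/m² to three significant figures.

Q̄ ≈ 421 W/m²

cos H₀ = −tan(+15.4°) tan(+9.500°) = -0.0461, H₀ = 1.6169 rad.
Bracket: H₀ sin φ sin δ + cos φ cos δ sin H₀ = 1.6169×0.26556×0.16505 + 0.96410×0.98629×0.99894 = 0.070870 + 0.949874 = 1.020744.
Inverse-square distance factor (a/d)² = 0.9761² = 0.952771.
Q̄ = (S₀/π) × 0.952771 × [bracket] = (1361/π) × 0.952771 × 1.020744 = 421.3 W/m².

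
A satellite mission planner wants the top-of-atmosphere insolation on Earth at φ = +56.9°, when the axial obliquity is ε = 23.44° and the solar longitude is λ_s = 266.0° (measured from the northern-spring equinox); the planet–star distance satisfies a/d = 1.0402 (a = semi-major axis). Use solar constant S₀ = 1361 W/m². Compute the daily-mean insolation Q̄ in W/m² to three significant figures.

Q̄ ≈ 44.1 W/m²

Solar declination: sin δ = sin ε · sin λ_s = sin 23.44° × sin 266.0° = -0.39682, so δ = -23.380°.
cos H₀ = −tan(+56.9°) tan(-23.380°) = 0.6632, H₀ = 0.8458 rad.
Bracket: H₀ sin φ sin δ + cos φ cos δ sin H₀ = 0.8458×0.83772×-0.39682 + 0.54610×0.91790×0.74847 = -0.281164 + 0.375182 = 0.094018.
Inverse-square distance factor (a/d)² = 1.0402² = 1.082016.
Q̄ = (S₀/π) × 1.082016 × [bracket] = (1361/π) × 1.082016 × 0.094018 = 44.07 W/m².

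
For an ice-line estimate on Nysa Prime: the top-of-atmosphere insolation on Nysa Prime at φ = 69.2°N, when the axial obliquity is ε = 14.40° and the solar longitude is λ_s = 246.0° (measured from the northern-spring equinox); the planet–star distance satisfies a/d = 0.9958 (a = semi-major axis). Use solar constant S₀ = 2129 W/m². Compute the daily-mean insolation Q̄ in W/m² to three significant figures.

Solar declination: sin δ = sin ε · sin λ_s = sin 14.40° × sin 246.0° = -0.22719, so δ = -13.132°.
cos H₀ = −tan(+69.2°) tan(-13.132°) = 0.6141, H₀ = 0.9095 rad.
Bracket: H₀ sin φ sin δ + cos φ cos δ sin H₀ = 0.9095×0.93483×-0.22719 + 0.35511×0.97385×0.78920 = -0.193163 + 0.272924 = 0.079761.
Inverse-square distance factor (a/d)² = 0.9958² = 0.991618.
Q̄ = (S₀/π) × 0.991618 × [bracket] = (2129/π) × 0.991618 × 0.079761 = 53.60 W/m².

Q̄ ≈ 53.6 W/m²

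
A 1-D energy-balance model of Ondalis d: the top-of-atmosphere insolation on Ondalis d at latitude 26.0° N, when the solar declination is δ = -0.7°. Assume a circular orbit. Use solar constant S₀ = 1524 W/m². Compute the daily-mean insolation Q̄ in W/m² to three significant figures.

cos H₀ = −tan(+26.0°) tan(-0.700°) = 0.0060, H₀ = 1.5648 rad.
Bracket: H₀ sin φ sin δ + cos φ cos δ sin H₀ = 1.5648×0.43837×-0.01222 + 0.89879×0.99993×0.99998 = -0.008382 + 0.898709 = 0.890327.
Q̄ = (S₀/π) × [bracket] = (1524/π) × 0.890327 = 431.9 W/m².

Q̄ ≈ 432 W/m²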